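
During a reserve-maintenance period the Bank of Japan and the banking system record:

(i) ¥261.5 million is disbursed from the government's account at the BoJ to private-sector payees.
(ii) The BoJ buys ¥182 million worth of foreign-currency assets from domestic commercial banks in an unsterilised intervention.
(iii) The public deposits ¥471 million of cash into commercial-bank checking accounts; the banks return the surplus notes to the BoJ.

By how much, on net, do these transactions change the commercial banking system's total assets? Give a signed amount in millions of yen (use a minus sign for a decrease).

+¥732.5 million

BoJ balance sheet:
  Assets:      Foreign assets +¥182M
  Liabilities: Bank reserves +¥914.5M, Currency in circulation −¥471M, Government deposits −¥261.5M
Commercial banking system:
  Assets:      Reserves at CB +¥914.5M, Foreign assets −¥182M
  Liabilities: Checkable deposits +¥732.5M
Change in total bank assets = +¥732.5 million.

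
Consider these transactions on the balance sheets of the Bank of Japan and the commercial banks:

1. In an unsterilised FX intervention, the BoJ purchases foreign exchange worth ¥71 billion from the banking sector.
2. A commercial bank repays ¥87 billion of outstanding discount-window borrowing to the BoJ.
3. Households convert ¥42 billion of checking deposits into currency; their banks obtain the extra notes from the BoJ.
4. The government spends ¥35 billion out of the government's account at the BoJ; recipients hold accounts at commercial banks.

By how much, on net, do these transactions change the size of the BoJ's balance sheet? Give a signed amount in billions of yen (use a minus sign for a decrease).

BoJ balance sheet:
  Assets:      Loans to banks −¥87B, Foreign assets +¥71B
  Liabilities: Bank reserves −¥23B, Currency in circulation +¥42B, Government deposits −¥35B
Change in total BoJ assets = -¥16 billion.

-¥16 billion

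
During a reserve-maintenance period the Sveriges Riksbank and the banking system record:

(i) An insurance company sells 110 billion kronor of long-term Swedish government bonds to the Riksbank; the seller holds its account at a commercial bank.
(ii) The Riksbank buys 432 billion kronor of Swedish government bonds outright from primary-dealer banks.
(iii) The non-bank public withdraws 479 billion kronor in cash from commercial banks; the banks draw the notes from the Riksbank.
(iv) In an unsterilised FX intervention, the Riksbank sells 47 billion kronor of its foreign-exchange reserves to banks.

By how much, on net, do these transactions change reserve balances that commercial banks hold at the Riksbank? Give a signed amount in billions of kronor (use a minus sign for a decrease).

Asset purchase (from non-banks) 110 billion kronor: the Riksbank pays by crediting reserve accounts → +110B.
OMO purchase (from banks) 432 billion kronor: the Riksbank pays by crediting reserve accounts → +432B.
Currency withdrawal 479 billion kronor: banks swap reserves for currency → −479B.
FX sale 47 billion kronor: the buying banks pay out of their reserve balances → −47B.
Net: 110 + 432 − 479 − 47 = +16 billion.

+16 billion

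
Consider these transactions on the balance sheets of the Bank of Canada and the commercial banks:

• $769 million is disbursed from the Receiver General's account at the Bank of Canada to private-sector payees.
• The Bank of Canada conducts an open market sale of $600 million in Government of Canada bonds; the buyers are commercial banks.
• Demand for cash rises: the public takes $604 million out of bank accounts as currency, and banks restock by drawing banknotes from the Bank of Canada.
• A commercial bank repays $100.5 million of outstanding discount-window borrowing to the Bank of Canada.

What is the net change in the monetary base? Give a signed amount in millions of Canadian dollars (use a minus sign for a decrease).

+$68.5 million

Government spending $769 million: a non-base liability converts back to reserves → +$769M.
OMO sale (to banks) $600 million: Bank of Canada balance sheet contracts → −$600M.
Currency withdrawal $604 million: just a shift between currency and reserves — both are base money → 0.
Discount-window repayment $100.5 million: Bank of Canada balance sheet contracts → −$100.5M.
Net: 769 − 600 + 0 − 100.5 = +$68.5 million.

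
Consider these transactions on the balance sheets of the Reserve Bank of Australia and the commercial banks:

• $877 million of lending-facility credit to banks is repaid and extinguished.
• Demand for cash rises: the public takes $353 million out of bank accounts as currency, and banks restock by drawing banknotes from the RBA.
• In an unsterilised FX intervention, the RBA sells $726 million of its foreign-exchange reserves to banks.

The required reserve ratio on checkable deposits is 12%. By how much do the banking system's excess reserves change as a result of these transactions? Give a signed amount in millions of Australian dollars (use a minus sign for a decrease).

-$1913.64 million

Discount-window repayment $877 million: reserves −$877M, deposits 0.
Currency withdrawal $353 million: reserves −$353M, deposits −$353M.
FX sale $726 million: reserves −$726M, deposits 0.
Totals: Δreserves = −$1956M, Δdeposits = −$353M.
Δrequired reserves = 12% × −$353M = −$42.36M.
Δexcess reserves = Δreserves − Δrequired = −$1956M − (−$42.36M) = -$1913.64 million.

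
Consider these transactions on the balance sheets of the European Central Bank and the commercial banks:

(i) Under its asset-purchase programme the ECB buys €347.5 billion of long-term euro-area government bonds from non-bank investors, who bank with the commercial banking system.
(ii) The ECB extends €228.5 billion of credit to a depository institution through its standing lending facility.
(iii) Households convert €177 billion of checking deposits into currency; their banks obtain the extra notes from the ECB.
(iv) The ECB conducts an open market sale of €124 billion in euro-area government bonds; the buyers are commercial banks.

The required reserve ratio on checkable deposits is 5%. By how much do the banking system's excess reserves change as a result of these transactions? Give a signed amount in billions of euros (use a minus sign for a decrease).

+€266.475 billion

Asset purchase (from non-banks) €347.5 billion: reserves +€347.5B, deposits +€347.5B.
Discount-window loan €228.5 billion: reserves +€228.5B, deposits 0.
Currency withdrawal €177 billion: reserves −€177B, deposits −€177B.
OMO sale (to banks) €124 billion: reserves −€124B, deposits 0.
Totals: Δreserves = +€275B, Δdeposits = +€170.5B.
Δrequired reserves = 5% × +€170.5B = +€8.525B.
Δexcess reserves = Δreserves − Δrequired = +€275B − (+€8.525B) = +€266.475 billion.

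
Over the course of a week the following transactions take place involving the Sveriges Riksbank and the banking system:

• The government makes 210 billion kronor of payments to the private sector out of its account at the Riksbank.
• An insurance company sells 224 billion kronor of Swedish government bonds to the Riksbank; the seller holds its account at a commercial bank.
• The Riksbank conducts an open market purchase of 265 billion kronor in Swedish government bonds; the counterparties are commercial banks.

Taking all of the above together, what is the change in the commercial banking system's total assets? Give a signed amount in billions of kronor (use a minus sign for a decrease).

+434 billion

Government spending 210 billion kronor: bank balance sheets expand → +210B.
Asset purchase (from non-banks) 224 billion kronor: bank balance sheets expand → +224B.
OMO purchase (from banks) 265 billion kronor: just an asset swap on bank balance sheets → 0.
Net: 210 + 224 + 0 = +434 billion.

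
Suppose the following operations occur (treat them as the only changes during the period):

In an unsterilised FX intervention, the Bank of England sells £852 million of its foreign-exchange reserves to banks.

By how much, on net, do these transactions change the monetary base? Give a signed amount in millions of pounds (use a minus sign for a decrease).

-£852 million

Bank of England balance sheet:
  Assets:      Foreign assets −£852M
  Liabilities: Bank reserves −£852M
Commercial banking system:
  Assets:      Reserves at CB −£852M, Foreign assets +£852M
  Liabilities: no change
Monetary base = currency + reserves: 0 + (−£852M) = -£852 million.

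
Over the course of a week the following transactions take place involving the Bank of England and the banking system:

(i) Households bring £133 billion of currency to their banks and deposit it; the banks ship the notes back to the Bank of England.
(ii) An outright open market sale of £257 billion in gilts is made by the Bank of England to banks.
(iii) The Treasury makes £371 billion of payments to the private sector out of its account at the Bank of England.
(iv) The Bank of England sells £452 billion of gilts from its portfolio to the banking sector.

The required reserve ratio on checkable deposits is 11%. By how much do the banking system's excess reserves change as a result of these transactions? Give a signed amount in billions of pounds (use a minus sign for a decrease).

Currency deposit £133 billion: reserves +£133B, deposits +£133B.
OMO sale (to banks) £257 billion: reserves −£257B, deposits 0.
Government spending £371 billion: reserves +£371B, deposits +£371B.
OMO sale (to banks) £452 billion: reserves −£452B, deposits 0.
Totals: Δreserves = −£205B, Δdeposits = +£504B.
Δrequired reserves = 11% × +£504B = +£55.44B.
Δexcess reserves = Δreserves − Δrequired = −£205B − (+£55.44B) = -£260.44 billion.

-£260.44 billion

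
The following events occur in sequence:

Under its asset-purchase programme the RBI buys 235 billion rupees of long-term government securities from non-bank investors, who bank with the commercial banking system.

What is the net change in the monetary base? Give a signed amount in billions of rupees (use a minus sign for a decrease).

+235 billion

RBI balance sheet:
  Assets:      Securities +235B
  Liabilities: Bank reserves +235B
Monetary base = currency + reserves: 0 + (+235B) = +235 billion.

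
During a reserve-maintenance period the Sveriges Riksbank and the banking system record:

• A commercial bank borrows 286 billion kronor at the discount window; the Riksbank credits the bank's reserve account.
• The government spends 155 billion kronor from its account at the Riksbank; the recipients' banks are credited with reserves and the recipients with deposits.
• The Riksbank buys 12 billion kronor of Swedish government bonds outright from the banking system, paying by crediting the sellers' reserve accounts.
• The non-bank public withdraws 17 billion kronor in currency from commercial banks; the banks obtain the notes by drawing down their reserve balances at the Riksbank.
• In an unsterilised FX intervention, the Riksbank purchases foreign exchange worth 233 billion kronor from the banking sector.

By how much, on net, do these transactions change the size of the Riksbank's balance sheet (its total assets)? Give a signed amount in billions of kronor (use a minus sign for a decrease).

Discount-window loan 286 billion kronor: a Riksbank asset is acquired → +286B.
Government spending 155 billion kronor: only the composition of liabilities changes → 0.
OMO purchase (from banks) 12 billion kronor: a Riksbank asset is acquired → +12B.
Currency withdrawal 17 billion kronor: only the composition of liabilities changes → 0.
FX purchase 233 billion kronor: a Riksbank asset is acquired → +233B.
Net: 286 + 0 + 12 + 0 + 233 = +531 billion.

+531 billion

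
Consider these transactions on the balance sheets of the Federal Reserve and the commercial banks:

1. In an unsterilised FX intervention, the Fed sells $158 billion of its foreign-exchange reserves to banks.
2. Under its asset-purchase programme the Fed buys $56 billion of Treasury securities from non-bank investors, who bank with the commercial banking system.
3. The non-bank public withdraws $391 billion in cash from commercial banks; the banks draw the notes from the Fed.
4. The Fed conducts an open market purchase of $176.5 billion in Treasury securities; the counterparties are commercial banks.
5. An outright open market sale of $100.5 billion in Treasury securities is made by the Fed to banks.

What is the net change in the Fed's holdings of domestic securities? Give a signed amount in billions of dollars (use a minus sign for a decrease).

FX sale $158 billion: the Fed's securities portfolio is untouched → 0.
Asset purchase (from non-banks) $56 billion: securities added to the Fed's portfolio → +$56B.
Currency withdrawal $391 billion: the Fed's securities portfolio is untouched → 0.
OMO purchase (from banks) $176.5 billion: securities added to the Fed's portfolio → +$176.5B.
OMO sale (to banks) $100.5 billion: securities removed from the Fed's portfolio → −$100.5B.
Net: 0 + 56 + 0 + 176.5 − 100.5 = +$132 billion.

+$132 billion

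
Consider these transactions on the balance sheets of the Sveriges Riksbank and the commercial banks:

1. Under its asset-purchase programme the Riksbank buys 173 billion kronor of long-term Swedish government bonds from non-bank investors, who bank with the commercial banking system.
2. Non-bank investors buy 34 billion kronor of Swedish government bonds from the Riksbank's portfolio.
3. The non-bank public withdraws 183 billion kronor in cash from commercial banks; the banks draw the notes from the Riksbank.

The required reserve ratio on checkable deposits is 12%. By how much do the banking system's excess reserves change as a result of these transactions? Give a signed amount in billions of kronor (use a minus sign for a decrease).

Asset purchase (from non-banks) 173 billion kronor: reserves +173B, deposits +173B.
Asset sale (to non-banks) 34 billion kronor: reserves −34B, deposits −34B.
Currency withdrawal 183 billion kronor: reserves −183B, deposits −183B.
Totals: Δreserves = −44B, Δdeposits = −44B.
Δrequired reserves = 12% × −44B = −5.28B.
Δexcess reserves = Δreserves − Δrequired = −44B − (−5.28B) = -38.72 billion.

-38.72 billion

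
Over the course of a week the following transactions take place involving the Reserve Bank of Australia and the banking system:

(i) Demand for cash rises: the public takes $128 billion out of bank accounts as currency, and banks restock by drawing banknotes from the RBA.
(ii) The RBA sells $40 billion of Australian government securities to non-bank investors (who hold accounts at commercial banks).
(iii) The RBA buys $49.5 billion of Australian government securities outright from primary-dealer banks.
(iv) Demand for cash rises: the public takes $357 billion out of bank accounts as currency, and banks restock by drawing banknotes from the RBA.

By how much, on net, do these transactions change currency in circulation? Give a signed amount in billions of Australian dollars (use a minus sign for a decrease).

+$485 billion

RBA balance sheet:
  Assets:      Securities +$9.5B
  Liabilities: Bank reserves −$475.5B, Currency in circulation +$485B
Commercial banking system:
  Assets:      Reserves at CB −$475.5B, Securities −$49.5B
  Liabilities: Checkable deposits −$525B
So the change in currency in circulation is +$485 billion.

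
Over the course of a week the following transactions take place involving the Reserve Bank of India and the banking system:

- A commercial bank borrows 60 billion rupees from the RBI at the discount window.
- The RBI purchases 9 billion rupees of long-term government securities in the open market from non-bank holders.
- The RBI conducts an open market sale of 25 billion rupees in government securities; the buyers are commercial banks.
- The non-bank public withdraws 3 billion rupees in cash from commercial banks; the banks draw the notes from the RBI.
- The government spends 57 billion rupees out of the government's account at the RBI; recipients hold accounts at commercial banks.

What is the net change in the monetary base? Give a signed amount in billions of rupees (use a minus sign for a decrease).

Discount-window loan 60 billion rupees: RBI balance sheet expands → +60B.
Asset purchase (from non-banks) 9 billion rupees: RBI balance sheet expands → +9B.
OMO sale (to banks) 25 billion rupees: RBI balance sheet contracts → −25B.
Currency withdrawal 3 billion rupees: just a shift between currency and reserves — both are base money → 0.
Government spending 57 billion rupees: a non-base liability converts back to reserves → +57B.
Net: 60 + 9 − 25 + 0 + 57 = +101 billion.

+101 billion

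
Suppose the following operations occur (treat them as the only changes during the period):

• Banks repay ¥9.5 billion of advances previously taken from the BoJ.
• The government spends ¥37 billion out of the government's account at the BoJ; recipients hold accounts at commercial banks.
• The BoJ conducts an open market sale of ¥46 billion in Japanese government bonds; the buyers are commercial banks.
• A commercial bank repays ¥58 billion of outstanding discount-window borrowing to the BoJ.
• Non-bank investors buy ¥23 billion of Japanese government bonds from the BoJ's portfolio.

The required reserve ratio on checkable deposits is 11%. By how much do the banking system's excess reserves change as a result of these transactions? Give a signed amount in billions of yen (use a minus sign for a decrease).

Discount-window repayment ¥9.5 billion: reserves −¥9.5B, deposits 0.
Government spending ¥37 billion: reserves +¥37B, deposits +¥37B.
OMO sale (to banks) ¥46 billion: reserves −¥46B, deposits 0.
Discount-window repayment ¥58 billion: reserves −¥58B, deposits 0.
Asset sale (to non-banks) ¥23 billion: reserves −¥23B, deposits −¥23B.
Totals: Δreserves = −¥99.5B, Δdeposits = +¥14B.
Δrequired reserves = 11% × +¥14B = +¥1.54B.
Δexcess reserves = Δreserves − Δrequired = −¥99.5B − (+¥1.54B) = -¥101.04 billion.

-¥101.04 billion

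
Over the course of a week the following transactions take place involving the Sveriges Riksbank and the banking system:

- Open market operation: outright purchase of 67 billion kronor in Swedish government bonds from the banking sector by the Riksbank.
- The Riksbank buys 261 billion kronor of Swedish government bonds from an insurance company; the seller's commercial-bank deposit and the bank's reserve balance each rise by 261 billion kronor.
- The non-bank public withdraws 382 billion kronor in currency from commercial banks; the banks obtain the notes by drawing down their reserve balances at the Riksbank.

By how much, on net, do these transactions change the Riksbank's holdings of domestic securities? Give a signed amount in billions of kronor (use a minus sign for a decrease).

+328 billion

OMO purchase (from banks) 67 billion kronor: securities added to the Riksbank's portfolio → +67B.
Asset purchase (from non-banks) 261 billion kronor: securities added to the Riksbank's portfolio → +261B.
Currency withdrawal 382 billion kronor: the Riksbank's securities portfolio is untouched → 0.
Net: 67 + 261 + 0 = +328 billion.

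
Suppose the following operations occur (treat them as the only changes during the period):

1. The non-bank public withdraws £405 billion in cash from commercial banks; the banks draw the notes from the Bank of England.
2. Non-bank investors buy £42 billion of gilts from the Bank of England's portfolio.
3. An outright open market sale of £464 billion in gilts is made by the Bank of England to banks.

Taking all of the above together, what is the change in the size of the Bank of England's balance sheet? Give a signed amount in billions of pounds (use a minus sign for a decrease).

Currency withdrawal £405 billion: only the composition of liabilities changes → 0.
Asset sale (to non-banks) £42 billion: a Bank of England asset is shed → −£42B.
OMO sale (to banks) £464 billion: a Bank of England asset is shed → −£464B.
Net: 0 − 42 − 464 = -£506 billion.

-£506 billion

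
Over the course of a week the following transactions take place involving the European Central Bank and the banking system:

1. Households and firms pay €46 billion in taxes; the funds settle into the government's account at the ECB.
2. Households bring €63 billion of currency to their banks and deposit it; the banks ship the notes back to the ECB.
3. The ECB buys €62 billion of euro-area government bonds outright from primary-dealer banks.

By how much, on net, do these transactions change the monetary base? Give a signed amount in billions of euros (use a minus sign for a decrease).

+€16 billion

Government account inflow €46 billion: reserves shift to a non-base liability → −€46B.
Currency deposit €63 billion: just a shift between currency and reserves — both are base money → 0.
OMO purchase (from banks) €62 billion: ECB balance sheet expands → +€62B.
Net: −46 + 0 + 62 = +€16 billion.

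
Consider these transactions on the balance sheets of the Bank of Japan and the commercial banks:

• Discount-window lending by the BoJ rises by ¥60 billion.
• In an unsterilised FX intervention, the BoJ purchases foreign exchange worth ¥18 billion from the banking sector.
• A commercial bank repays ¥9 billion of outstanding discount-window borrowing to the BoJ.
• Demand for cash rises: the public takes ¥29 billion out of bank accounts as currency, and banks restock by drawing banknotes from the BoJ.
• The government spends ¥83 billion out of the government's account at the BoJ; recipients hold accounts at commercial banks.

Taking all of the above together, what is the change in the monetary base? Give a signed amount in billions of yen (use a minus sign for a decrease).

+¥152 billion

Discount-window loan ¥60 billion: BoJ balance sheet expands → +¥60B.
FX purchase ¥18 billion: BoJ balance sheet expands → +¥18B.
Discount-window repayment ¥9 billion: BoJ balance sheet contracts → −¥9B.
Currency withdrawal ¥29 billion: just a shift between currency and reserves — both are base money → 0.
Government spending ¥83 billion: a non-base liability converts back to reserves → +¥83B.
Net: 60 + 18 − 9 + 0 + 83 = +¥152 billion.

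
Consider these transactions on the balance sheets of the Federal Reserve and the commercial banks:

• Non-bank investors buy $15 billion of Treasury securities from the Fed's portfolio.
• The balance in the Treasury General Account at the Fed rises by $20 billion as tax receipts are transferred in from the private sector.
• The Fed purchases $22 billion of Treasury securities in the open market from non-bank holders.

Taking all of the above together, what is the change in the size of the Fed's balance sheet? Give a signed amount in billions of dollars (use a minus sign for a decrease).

+$7 billion

Asset sale (to non-banks) $15 billion: a Fed asset is shed → −$15B.
Government account inflow $20 billion: only the composition of liabilities changes → 0.
Asset purchase (from non-banks) $22 billion: a Fed asset is acquired → +$22B.
Net: −15 + 0 + 22 = +$7 billion.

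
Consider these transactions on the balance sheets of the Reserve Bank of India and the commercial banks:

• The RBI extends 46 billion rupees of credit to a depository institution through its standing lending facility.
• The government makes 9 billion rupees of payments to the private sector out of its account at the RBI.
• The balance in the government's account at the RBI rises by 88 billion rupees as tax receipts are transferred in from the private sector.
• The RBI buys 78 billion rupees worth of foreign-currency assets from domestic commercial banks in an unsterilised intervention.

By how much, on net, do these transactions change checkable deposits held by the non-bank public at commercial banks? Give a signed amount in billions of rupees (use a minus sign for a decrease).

-79 billion

Discount-window loan 46 billion rupees: the counterparty is a bank, so public deposits are unchanged → 0.
Government spending 9 billion rupees: non-bank counterparties' bank balances rise → +9B.
Government account inflow 88 billion rupees: non-bank counterparties' bank balances fall → −88B.
FX purchase 78 billion rupees: the counterparty is a bank, so public deposits are unchanged → 0.
Net: 0 + 9 − 88 + 0 = -79 billion.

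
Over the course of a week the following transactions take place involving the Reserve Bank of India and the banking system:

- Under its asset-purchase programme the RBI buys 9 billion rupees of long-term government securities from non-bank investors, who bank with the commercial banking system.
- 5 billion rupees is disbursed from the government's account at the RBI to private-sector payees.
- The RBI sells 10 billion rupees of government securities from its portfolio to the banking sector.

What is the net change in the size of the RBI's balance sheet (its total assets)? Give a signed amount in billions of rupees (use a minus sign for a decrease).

RBI balance sheet:
  Assets:      Securities −1B
  Liabilities: Bank reserves +4B, Government deposits −5B
Change in total RBI assets = -1 billion.

-1 billion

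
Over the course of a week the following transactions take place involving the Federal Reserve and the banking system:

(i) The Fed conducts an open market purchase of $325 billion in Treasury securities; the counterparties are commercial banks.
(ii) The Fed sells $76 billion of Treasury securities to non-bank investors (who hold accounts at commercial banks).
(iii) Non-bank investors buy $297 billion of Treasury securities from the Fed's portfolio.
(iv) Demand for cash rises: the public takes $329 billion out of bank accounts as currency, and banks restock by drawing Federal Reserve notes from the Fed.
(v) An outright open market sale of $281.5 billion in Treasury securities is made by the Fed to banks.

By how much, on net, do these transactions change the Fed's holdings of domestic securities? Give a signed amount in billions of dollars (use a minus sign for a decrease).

OMO purchase (from banks) $325 billion: securities added to the Fed's portfolio → +$325B.
Asset sale (to non-banks) $76 billion: securities removed from the Fed's portfolio → −$76B.
Asset sale (to non-banks) $297 billion: securities removed from the Fed's portfolio → −$297B.
Currency withdrawal $329 billion: the Fed's securities portfolio is untouched → 0.
OMO sale (to banks) $281.5 billion: securities removed from the Fed's portfolio → −$281.5B.
Net: 325 − 76 − 297 + 0 − 281.5 = -$329.5 billion.

-$329.5 billion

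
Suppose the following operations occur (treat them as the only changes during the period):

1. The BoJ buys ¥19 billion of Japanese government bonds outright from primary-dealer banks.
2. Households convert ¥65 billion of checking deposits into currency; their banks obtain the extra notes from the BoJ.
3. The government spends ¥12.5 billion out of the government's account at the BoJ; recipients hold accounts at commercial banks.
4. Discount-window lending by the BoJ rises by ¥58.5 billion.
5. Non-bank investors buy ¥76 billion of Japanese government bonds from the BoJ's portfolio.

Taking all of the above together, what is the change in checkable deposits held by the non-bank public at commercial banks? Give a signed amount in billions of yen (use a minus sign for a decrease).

OMO purchase (from banks) ¥19 billion: the counterparty is a bank, so public deposits are unchanged → 0.
Currency withdrawal ¥65 billion: non-bank counterparties' bank balances fall → −¥65B.
Government spending ¥12.5 billion: non-bank counterparties' bank balances rise → +¥12.5B.
Discount-window loan ¥58.5 billion: the counterparty is a bank, so public deposits are unchanged → 0.
Asset sale (to non-banks) ¥76 billion: non-bank counterparties' bank balances fall → −¥76B.
Net: 0 − 65 + 12.5 + 0 − 76 = -¥128.5 billion.

-¥128.5 billion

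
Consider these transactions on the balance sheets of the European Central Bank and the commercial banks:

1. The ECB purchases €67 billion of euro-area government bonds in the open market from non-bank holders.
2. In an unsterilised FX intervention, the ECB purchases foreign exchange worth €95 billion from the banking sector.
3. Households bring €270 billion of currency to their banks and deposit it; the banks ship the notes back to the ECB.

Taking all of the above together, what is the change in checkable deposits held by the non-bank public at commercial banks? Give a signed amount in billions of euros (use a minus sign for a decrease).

+€337 billion

ECB balance sheet:
  Assets:      Securities +€67B, Foreign assets +€95B
  Liabilities: Bank reserves +€432B, Currency in circulation −€270B
Commercial banking system:
  Assets:      Reserves at CB +€432B, Foreign assets −€95B
  Liabilities: Checkable deposits +€337B
So the change in checkable deposits held by the non-bank public at commercial banks is +€337 billion.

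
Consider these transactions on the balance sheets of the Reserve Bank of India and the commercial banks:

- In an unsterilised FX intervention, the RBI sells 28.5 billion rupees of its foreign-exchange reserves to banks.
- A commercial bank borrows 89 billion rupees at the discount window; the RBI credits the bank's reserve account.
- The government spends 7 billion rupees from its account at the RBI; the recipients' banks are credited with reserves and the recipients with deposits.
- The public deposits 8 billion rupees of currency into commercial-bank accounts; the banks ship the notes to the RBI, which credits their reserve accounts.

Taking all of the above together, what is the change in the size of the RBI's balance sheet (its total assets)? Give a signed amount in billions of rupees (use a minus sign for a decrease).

+60.5 billion

FX sale 28.5 billion rupees: an RBI asset is shed → −28.5B.
Discount-window loan 89 billion rupees: an RBI asset is acquired → +89B.
Government spending 7 billion rupees: only the composition of liabilities changes → 0.
Currency deposit 8 billion rupees: only the composition of liabilities changes → 0.
Net: −28.5 + 89 + 0 + 0 = +60.5 billion.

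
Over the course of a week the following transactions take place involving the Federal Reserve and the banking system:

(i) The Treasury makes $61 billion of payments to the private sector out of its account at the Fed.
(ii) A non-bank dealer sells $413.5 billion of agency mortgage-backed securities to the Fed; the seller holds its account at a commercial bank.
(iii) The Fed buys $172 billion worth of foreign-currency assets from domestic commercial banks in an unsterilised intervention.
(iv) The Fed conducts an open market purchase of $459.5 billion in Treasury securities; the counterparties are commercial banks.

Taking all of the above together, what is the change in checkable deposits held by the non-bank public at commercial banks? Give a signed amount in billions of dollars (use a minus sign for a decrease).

Government spending $61 billion: non-bank counterparties' bank balances rise → +$61B.
Asset purchase (from non-banks) $413.5 billion: non-bank counterparties' bank balances rise → +$413.5B.
FX purchase $172 billion: the counterparty is a bank, so public deposits are unchanged → 0.
OMO purchase (from banks) $459.5 billion: the counterparty is a bank, so public deposits are unchanged → 0.
Net: 61 + 413.5 + 0 + 0 = +$474.5 billion.

+$474.5 billion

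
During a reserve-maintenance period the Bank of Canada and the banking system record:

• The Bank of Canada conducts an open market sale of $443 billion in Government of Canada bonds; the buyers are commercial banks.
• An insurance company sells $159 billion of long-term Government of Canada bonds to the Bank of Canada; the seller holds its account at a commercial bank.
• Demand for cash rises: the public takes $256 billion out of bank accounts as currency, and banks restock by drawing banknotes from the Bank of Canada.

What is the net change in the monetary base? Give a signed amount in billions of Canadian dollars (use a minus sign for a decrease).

-$284 billion

OMO sale (to banks) $443 billion: Bank of Canada balance sheet contracts → −$443B.
Asset purchase (from non-banks) $159 billion: Bank of Canada balance sheet expands → +$159B.
Currency withdrawal $256 billion: just a shift between currency and reserves — both are base money → 0.
Net: −443 + 159 + 0 = -$284 billion.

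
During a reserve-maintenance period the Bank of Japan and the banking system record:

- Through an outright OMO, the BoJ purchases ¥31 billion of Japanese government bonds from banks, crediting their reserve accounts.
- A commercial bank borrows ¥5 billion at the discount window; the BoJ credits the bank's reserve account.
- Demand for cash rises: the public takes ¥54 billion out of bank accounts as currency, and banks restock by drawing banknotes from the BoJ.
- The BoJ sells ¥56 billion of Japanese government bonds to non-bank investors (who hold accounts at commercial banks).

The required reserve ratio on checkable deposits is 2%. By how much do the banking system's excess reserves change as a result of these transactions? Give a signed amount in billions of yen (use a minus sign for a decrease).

-¥71.8 billion

OMO purchase (from banks) ¥31 billion: reserves +¥31B, deposits 0.
Discount-window loan ¥5 billion: reserves +¥5B, deposits 0.
Currency withdrawal ¥54 billion: reserves −¥54B, deposits −¥54B.
Asset sale (to non-banks) ¥56 billion: reserves −¥56B, deposits −¥56B.
Totals: Δreserves = −¥74B, Δdeposits = −¥110B.
Δrequired reserves = 2% × −¥110B = −¥2.2B.
Δexcess reserves = Δreserves − Δrequired = −¥74B − (−¥2.2B) = -¥71.8 billion.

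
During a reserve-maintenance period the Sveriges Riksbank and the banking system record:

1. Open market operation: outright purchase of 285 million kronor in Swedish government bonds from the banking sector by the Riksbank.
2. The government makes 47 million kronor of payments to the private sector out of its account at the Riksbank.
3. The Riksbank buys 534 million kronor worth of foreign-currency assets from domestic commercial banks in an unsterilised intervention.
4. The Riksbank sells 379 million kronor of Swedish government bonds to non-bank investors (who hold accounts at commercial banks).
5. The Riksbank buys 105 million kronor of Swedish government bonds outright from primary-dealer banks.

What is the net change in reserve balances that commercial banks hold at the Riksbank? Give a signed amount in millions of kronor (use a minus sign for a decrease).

Riksbank balance sheet:
  Assets:      Securities +11M, Foreign assets +534M
  Liabilities: Bank reserves +592M, Government deposits −47M
Commercial banking system:
  Assets:      Reserves at CB +592M, Securities −390M, Foreign assets −534M
  Liabilities: Checkable deposits −332M
So the change in reserve balances that commercial banks hold at the Riksbank is +592 million.

+592 million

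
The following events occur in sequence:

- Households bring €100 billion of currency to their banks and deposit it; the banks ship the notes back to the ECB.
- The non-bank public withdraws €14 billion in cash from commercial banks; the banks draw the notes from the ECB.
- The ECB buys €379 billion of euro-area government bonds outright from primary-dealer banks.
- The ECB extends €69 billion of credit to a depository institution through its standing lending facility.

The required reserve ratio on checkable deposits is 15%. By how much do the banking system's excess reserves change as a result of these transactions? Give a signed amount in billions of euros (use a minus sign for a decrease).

Currency deposit €100 billion: reserves +€100B, deposits +€100B.
Currency withdrawal €14 billion: reserves −€14B, deposits −€14B.
OMO purchase (from banks) €379 billion: reserves +€379B, deposits 0.
Discount-window loan €69 billion: reserves +€69B, deposits 0.
Totals: Δreserves = +€534B, Δdeposits = +€86B.
Δrequired reserves = 15% × +€86B = +€12.9B.
Δexcess reserves = Δreserves − Δrequired = +€534B − (+€12.9B) = +€521.1 billion.

+€521.1 billion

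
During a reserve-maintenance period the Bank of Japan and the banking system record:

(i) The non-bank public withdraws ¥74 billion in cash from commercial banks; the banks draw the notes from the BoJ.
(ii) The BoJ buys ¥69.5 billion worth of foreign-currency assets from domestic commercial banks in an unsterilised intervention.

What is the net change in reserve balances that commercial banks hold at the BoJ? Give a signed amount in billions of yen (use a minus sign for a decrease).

BoJ balance sheet:
  Assets:      Foreign assets +¥69.5B
  Liabilities: Bank reserves −¥4.5B, Currency in circulation +¥74B
So the change in reserve balances that commercial banks hold at the BoJ is -¥4.5 billion.

-¥4.5 billion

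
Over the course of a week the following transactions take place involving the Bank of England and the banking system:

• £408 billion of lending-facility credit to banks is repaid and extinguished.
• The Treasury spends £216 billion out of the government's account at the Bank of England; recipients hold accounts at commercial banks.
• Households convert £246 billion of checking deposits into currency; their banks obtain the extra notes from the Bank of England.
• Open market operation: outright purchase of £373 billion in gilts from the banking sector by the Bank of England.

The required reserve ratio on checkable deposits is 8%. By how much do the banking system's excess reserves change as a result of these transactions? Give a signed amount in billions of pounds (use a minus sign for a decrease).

Discount-window repayment £408 billion: reserves −£408B, deposits 0.
Government spending £216 billion: reserves +£216B, deposits +£216B.
Currency withdrawal £246 billion: reserves −£246B, deposits −£246B.
OMO purchase (from banks) £373 billion: reserves +£373B, deposits 0.
Totals: Δreserves = −£65B, Δdeposits = −£30B.
Δrequired reserves = 8% × −£30B = −£2.4B.
Δexcess reserves = Δreserves − Δrequired = −£65B − (−£2.4B) = -£62.6 billion.

-£62.6 billion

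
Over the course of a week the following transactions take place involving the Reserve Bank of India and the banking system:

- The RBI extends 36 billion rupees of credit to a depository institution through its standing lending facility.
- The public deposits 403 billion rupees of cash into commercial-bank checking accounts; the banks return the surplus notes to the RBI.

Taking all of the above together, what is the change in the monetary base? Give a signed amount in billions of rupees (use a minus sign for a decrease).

RBI balance sheet:
  Assets:      Loans to banks +36B
  Liabilities: Bank reserves +439B, Currency in circulation −403B
Monetary base = currency + reserves: −403B + (+439B) = +36 billion.

+36 billion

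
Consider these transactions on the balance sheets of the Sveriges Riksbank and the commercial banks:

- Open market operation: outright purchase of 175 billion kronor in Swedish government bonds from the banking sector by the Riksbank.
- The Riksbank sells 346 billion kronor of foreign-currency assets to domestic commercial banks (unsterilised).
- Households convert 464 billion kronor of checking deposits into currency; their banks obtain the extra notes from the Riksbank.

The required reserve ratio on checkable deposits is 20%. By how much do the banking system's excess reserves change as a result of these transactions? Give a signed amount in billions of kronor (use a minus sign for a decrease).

OMO purchase (from banks) 175 billion kronor: reserves +175B, deposits 0.
FX sale 346 billion kronor: reserves −346B, deposits 0.
Currency withdrawal 464 billion kronor: reserves −464B, deposits −464B.
Totals: Δreserves = −635B, Δdeposits = −464B.
Δrequired reserves = 20% × −464B = −92.8B.
Δexcess reserves = Δreserves − Δrequired = −635B − (−92.8B) = -542.2 billion.

-542.2 billion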